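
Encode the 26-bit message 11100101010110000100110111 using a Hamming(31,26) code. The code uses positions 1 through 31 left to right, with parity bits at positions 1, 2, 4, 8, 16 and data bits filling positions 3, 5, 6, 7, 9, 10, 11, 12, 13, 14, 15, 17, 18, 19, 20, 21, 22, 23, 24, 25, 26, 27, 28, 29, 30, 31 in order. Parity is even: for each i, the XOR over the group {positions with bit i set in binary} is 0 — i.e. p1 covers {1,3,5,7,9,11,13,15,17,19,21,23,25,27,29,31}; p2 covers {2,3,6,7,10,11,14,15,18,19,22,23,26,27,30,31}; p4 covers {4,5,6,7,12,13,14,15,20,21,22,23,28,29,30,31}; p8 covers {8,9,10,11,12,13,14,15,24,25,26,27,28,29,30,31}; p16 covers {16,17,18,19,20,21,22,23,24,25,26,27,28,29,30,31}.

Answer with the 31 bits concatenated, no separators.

1010110001010100110000100110111

Place data at non-parity positions: p1 p2 1 p4 1 1 0 p8 0 1 0 1 0 1 0 p16 1 1 0 0 0 0 1 0 0 1 1 0 1 1 1
p1 (pos 1,3,5,7,9,11,13,15,17,19,21,23,25,27,29,31): XOR of data positions = 1⊕1⊕0⊕0⊕0⊕0⊕0⊕1⊕0⊕0⊕1⊕0⊕1⊕1⊕1 = 1
p2 (pos 2,3,6,7,10,11,14,15,18,19,22,23,26,27,30,31): XOR of data positions = 1⊕1⊕0⊕1⊕0⊕1⊕0⊕1⊕0⊕0⊕1⊕1⊕1⊕1⊕1 = 0
p4 (pos 4,5,6,7,12,13,14,15,20,21,22,23,28,29,30,31): XOR of data positions = 1⊕1⊕0⊕1⊕0⊕1⊕0⊕0⊕0⊕0⊕1⊕0⊕1⊕1⊕1 = 0
p8 (pos 8,9,10,11,12,13,14,15,24,25,26,27,28,29,30,31): XOR of data positions = 0⊕1⊕0⊕1⊕0⊕1⊕0⊕0⊕0⊕1⊕1⊕0⊕1⊕1⊕1 = 0
p16 (pos 16,17,18,19,20,21,22,23,24,25,26,27,28,29,30,31): XOR of data positions = 1⊕1⊕0⊕0⊕0⊕0⊕1⊕0⊕0⊕1⊕1⊕0⊕1⊕1⊕1 = 0
Codeword: 1010110001010100110000100110111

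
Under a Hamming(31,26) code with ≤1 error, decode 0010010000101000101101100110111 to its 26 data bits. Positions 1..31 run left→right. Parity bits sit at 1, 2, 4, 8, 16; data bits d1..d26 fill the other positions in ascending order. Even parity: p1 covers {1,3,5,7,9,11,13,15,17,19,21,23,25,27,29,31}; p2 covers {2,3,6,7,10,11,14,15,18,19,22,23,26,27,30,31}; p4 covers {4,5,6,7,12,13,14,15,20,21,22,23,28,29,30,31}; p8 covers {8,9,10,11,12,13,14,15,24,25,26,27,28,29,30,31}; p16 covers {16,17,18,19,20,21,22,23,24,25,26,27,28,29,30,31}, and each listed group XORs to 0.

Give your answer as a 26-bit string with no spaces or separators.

10101010100101101100110111

s1 (pos 1,3,5,7,9,11,13,15,17,19,21,23,25,27,29,31): 0⊕1⊕0⊕0⊕0⊕1⊕1⊕0⊕1⊕1⊕0⊕1⊕0⊕1⊕1⊕1 = 1
s2 (pos 2,3,6,7,10,11,14,15,18,19,22,23,26,27,30,31): 0⊕1⊕1⊕0⊕0⊕1⊕0⊕0⊕0⊕1⊕1⊕1⊕1⊕1⊕1⊕1 = 0
s4 (pos 4,5,6,7,12,13,14,15,20,21,22,23,28,29,30,31): 0⊕0⊕1⊕0⊕0⊕1⊕0⊕0⊕1⊕0⊕1⊕1⊕0⊕1⊕1⊕1 = 0
s8 (pos 8,9,10,11,12,13,14,15,24,25,26,27,28,29,30,31): 0⊕0⊕0⊕1⊕0⊕1⊕0⊕0⊕0⊕0⊕1⊕1⊕0⊕1⊕1⊕1 = 1
s16 (pos 16,17,18,19,20,21,22,23,24,25,26,27,28,29,30,31): 0⊕1⊕0⊕1⊕1⊕0⊕1⊕1⊕0⊕0⊕1⊕1⊕0⊕1⊕1⊕1 = 0
Syndrome s16…s1 = 01001 → error at position 9.
Flip position 9: 0010010000101000101101100110111 → 0010010010101000101101100110111
Read data bits from positions 3,5,6,7,9,10,11,12,13,14,15,17,18,19,20,21,22,23,24,25,26,27,28,29,30,31: 10101010100101101100110111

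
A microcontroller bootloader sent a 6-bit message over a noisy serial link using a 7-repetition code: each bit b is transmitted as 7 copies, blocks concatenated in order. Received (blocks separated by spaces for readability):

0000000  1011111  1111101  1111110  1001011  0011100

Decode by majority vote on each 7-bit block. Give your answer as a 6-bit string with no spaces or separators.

Block 1 (0000000): 0 ones → 0
Block 2 (1011111): 6 ones → 1
Block 3 (1111101): 6 ones → 1
Block 4 (1111110): 6 ones → 1
Block 5 (1001011): 4 ones → 1
Block 6 (0011100): 3 ones → 0

011110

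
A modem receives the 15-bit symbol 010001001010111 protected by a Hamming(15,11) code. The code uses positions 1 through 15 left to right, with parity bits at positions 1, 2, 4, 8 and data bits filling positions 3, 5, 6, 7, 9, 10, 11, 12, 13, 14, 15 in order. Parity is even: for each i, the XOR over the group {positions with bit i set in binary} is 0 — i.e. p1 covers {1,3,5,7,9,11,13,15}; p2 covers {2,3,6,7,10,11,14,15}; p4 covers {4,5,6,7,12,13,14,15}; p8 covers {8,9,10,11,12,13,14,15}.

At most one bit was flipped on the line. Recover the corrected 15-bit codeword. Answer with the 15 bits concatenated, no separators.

s1 (pos 1,3,5,7,9,11,13,15): 0⊕0⊕0⊕0⊕1⊕1⊕1⊕1 = 0
s2 (pos 2,3,6,7,10,11,14,15): 1⊕0⊕1⊕0⊕0⊕1⊕1⊕1 = 1
s4 (pos 4,5,6,7,12,13,14,15): 0⊕0⊕1⊕0⊕0⊕1⊕1⊕1 = 0
s8 (pos 8,9,10,11,12,13,14,15): 0⊕1⊕0⊕1⊕0⊕1⊕1⊕1 = 1
Syndrome s8…s1 = 1010 → error at position 10.
Flip position 10: 010001001010111 → 010001001110111

010001001110111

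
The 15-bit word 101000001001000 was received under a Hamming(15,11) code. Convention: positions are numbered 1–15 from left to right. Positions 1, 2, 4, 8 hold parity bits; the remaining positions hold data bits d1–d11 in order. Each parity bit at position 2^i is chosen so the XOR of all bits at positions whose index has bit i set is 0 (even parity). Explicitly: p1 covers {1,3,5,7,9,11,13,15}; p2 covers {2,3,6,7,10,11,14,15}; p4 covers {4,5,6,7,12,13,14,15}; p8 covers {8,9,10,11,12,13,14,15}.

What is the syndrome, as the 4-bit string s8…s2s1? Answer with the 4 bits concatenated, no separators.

s1 (pos 1,3,5,7,9,11,13,15): 1⊕1⊕0⊕0⊕1⊕0⊕0⊕0 = 1
s2 (pos 2,3,6,7,10,11,14,15): 0⊕1⊕0⊕0⊕0⊕0⊕0⊕0 = 1
s4 (pos 4,5,6,7,12,13,14,15): 0⊕0⊕0⊕0⊕1⊕0⊕0⊕0 = 1
s8 (pos 8,9,10,11,12,13,14,15): 0⊕1⊕0⊕0⊕1⊕0⊕0⊕0 = 0
Syndrome s8…s1 = 0111 → error at position 7.

0111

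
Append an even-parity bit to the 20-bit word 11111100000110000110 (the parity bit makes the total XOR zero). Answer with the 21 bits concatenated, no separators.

111111000001100001100

XOR of the 20 data bits: 1⊕1⊕1⊕1⊕1⊕1⊕0⊕0⊕0⊕0⊕0⊕1⊕1⊕0⊕0⊕0⊕0⊕1⊕1⊕0 = 0
Parity bit = 0 (so all 21 bits XOR to 0).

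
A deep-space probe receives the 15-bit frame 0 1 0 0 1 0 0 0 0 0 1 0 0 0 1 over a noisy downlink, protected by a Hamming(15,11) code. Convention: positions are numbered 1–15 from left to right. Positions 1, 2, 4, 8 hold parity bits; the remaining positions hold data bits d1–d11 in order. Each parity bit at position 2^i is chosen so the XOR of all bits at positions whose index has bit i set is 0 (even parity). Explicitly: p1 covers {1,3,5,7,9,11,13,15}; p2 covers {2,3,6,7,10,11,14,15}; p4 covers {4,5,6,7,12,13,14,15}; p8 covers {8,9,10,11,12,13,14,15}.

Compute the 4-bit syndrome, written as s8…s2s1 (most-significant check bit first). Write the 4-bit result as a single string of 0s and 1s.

0011

s1 (pos 1,3,5,7,9,11,13,15): 0⊕0⊕1⊕0⊕0⊕1⊕0⊕1 = 1
s2 (pos 2,3,6,7,10,11,14,15): 1⊕0⊕0⊕0⊕0⊕1⊕0⊕1 = 1
s4 (pos 4,5,6,7,12,13,14,15): 0⊕1⊕0⊕0⊕0⊕0⊕0⊕1 = 0
s8 (pos 8,9,10,11,12,13,14,15): 0⊕0⊕0⊕1⊕0⊕0⊕0⊕1 = 0
Syndrome s8…s1 = 0011 → error at position 3.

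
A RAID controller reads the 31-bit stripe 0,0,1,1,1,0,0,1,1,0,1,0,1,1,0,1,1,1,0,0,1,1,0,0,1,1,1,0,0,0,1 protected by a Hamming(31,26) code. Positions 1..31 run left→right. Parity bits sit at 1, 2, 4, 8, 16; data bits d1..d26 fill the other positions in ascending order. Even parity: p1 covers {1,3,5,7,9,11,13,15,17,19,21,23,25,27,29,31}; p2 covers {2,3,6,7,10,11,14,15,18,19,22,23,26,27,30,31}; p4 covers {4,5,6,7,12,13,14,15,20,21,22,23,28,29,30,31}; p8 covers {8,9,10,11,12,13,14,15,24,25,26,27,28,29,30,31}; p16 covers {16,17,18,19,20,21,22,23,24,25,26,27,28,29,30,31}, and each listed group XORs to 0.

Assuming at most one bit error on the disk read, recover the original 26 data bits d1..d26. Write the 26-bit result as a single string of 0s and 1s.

s1 (pos 1,3,5,7,9,11,13,15,17,19,21,23,25,27,29,31): 0⊕1⊕1⊕0⊕1⊕1⊕1⊕0⊕1⊕0⊕1⊕0⊕1⊕1⊕0⊕1 = 0
s2 (pos 2,3,6,7,10,11,14,15,18,19,22,23,26,27,30,31): 0⊕1⊕0⊕0⊕0⊕1⊕1⊕0⊕1⊕0⊕1⊕0⊕1⊕1⊕0⊕1 = 0
s4 (pos 4,5,6,7,12,13,14,15,20,21,22,23,28,29,30,31): 1⊕1⊕0⊕0⊕0⊕1⊕1⊕0⊕0⊕1⊕1⊕0⊕0⊕0⊕0⊕1 = 1
s8 (pos 8,9,10,11,12,13,14,15,24,25,26,27,28,29,30,31): 1⊕1⊕0⊕1⊕0⊕1⊕1⊕0⊕0⊕1⊕1⊕1⊕0⊕0⊕0⊕1 = 1
s16 (pos 16,17,18,19,20,21,22,23,24,25,26,27,28,29,30,31): 1⊕1⊕1⊕0⊕0⊕1⊕1⊕0⊕0⊕1⊕1⊕1⊕0⊕0⊕0⊕1 = 1
Syndrome s16…s1 = 11100 → error at position 28.
Flip position 28: 0011100110101101110011001110001 → 0011100110101101110011001111001
Read data bits from positions 3,5,6,7,9,10,11,12,13,14,15,17,18,19,20,21,22,23,24,25,26,27,28,29,30,31: 11001010110110011001111001

11001010110110011001111001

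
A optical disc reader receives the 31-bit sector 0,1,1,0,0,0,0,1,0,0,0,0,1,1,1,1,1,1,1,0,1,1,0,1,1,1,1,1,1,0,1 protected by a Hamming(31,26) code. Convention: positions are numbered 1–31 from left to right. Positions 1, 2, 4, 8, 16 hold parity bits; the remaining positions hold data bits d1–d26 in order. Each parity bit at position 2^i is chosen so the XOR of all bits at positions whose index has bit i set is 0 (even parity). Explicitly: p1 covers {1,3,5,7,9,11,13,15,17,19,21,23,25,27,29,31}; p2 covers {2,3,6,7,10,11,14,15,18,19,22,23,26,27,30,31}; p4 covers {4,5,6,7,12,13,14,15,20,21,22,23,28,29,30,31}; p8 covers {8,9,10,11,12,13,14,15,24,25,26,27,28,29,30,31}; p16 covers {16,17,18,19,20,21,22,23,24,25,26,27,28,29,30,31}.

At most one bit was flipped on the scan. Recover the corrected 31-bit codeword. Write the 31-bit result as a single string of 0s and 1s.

s1 (pos 1,3,5,7,9,11,13,15,17,19,21,23,25,27,29,31): 0⊕1⊕0⊕0⊕0⊕0⊕1⊕1⊕1⊕1⊕1⊕0⊕1⊕1⊕1⊕1 = 0
s2 (pos 2,3,6,7,10,11,14,15,18,19,22,23,26,27,30,31): 1⊕1⊕0⊕0⊕0⊕0⊕1⊕1⊕1⊕1⊕1⊕0⊕1⊕1⊕0⊕1 = 0
s4 (pos 4,5,6,7,12,13,14,15,20,21,22,23,28,29,30,31): 0⊕0⊕0⊕0⊕0⊕1⊕1⊕1⊕0⊕1⊕1⊕0⊕1⊕1⊕0⊕1 = 0
s8 (pos 8,9,10,11,12,13,14,15,24,25,26,27,28,29,30,31): 1⊕0⊕0⊕0⊕0⊕1⊕1⊕1⊕1⊕1⊕1⊕1⊕1⊕1⊕0⊕1 = 1
s16 (pos 16,17,18,19,20,21,22,23,24,25,26,27,28,29,30,31): 1⊕1⊕1⊕1⊕0⊕1⊕1⊕0⊕1⊕1⊕1⊕1⊕1⊕1⊕0⊕1 = 1
Syndrome s16…s1 = 11000 → error at position 24.
Flip position 24: 0110000100001111111011011111101 → 0110000100001111111011001111101

0110000100001111111011001111101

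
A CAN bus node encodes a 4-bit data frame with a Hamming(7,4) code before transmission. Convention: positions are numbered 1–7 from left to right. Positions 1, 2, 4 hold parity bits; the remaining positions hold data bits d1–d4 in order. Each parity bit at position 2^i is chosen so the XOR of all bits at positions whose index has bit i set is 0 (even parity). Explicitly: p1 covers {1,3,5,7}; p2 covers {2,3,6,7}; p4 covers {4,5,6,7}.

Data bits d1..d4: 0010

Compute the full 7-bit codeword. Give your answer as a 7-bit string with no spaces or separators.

0101010

Place data at non-parity positions: p1 p2 0 p4 0 1 0
p1 (pos 1,3,5,7): XOR of data positions = 0⊕0⊕0 = 0
p2 (pos 2,3,6,7): XOR of data positions = 0⊕1⊕0 = 1
p4 (pos 4,5,6,7): XOR of data positions = 0⊕1⊕0 = 1
Codeword: 0101010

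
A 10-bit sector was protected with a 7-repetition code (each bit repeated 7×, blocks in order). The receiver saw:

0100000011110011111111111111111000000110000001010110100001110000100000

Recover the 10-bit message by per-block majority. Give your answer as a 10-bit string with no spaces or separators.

0111000000

Block 1 (0100000): 1 one → 0
Block 2 (0111100): 4 ones → 1
Block 3 (1111111): 7 ones → 1
Block 4 (1111111): 7 ones → 1
Block 5 (1110000): 3 ones → 0
Block 6 (0011000): 2 ones → 0
Block 7 (0001010): 2 ones → 0
Block 8 (1101000): 3 ones → 0
Block 9 (0111000): 3 ones → 0
Block 10 (0100000): 1 one → 0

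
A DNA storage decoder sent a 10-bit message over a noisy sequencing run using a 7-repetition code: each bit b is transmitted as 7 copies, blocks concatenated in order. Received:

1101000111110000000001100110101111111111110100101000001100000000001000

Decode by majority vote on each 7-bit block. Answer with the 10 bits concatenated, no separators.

Block 1 (1101000): 3 ones → 0
Block 2 (1111100): 5 ones → 1
Block 3 (0000000): 0 ones → 0
Block 4 (1100110): 4 ones → 1
Block 5 (1011111): 6 ones → 1
Block 6 (1111111): 7 ones → 1
Block 7 (0100101): 3 ones → 0
Block 8 (0000011): 2 ones → 0
Block 9 (0000000): 0 ones → 0
Block 10 (0001000): 1 one → 0

0101110000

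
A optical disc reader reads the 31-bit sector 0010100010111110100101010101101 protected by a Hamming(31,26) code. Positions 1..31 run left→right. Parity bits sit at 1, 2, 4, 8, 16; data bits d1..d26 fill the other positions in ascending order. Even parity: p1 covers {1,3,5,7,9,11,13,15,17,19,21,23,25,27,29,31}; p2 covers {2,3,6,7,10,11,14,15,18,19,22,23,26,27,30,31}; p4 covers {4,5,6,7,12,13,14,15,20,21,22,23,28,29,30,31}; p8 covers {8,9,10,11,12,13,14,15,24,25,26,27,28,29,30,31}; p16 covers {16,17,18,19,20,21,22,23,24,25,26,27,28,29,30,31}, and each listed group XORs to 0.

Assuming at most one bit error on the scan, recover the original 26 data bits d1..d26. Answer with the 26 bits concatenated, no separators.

11001001111100101010101101

s1 (pos 1,3,5,7,9,11,13,15,17,19,21,23,25,27,29,31): 0⊕1⊕1⊕0⊕1⊕1⊕1⊕1⊕1⊕0⊕0⊕0⊕0⊕0⊕1⊕1 = 1
s2 (pos 2,3,6,7,10,11,14,15,18,19,22,23,26,27,30,31): 0⊕1⊕0⊕0⊕0⊕1⊕1⊕1⊕0⊕0⊕1⊕0⊕1⊕0⊕0⊕1 = 1
s4 (pos 4,5,6,7,12,13,14,15,20,21,22,23,28,29,30,31): 0⊕1⊕0⊕0⊕1⊕1⊕1⊕1⊕1⊕0⊕1⊕0⊕1⊕1⊕0⊕1 = 0
s8 (pos 8,9,10,11,12,13,14,15,24,25,26,27,28,29,30,31): 0⊕1⊕0⊕1⊕1⊕1⊕1⊕1⊕1⊕0⊕1⊕0⊕1⊕1⊕0⊕1 = 1
s16 (pos 16,17,18,19,20,21,22,23,24,25,26,27,28,29,30,31): 0⊕1⊕0⊕0⊕1⊕0⊕1⊕0⊕1⊕0⊕1⊕0⊕1⊕1⊕0⊕1 = 0
Syndrome s16…s1 = 01011 → error at position 11.
Flip position 11: 0010100010111110100101010101101 → 0010100010011110100101010101101
Read data bits from positions 3,5,6,7,9,10,11,12,13,14,15,17,18,19,20,21,22,23,24,25,26,27,28,29,30,31: 11001001111100101010101101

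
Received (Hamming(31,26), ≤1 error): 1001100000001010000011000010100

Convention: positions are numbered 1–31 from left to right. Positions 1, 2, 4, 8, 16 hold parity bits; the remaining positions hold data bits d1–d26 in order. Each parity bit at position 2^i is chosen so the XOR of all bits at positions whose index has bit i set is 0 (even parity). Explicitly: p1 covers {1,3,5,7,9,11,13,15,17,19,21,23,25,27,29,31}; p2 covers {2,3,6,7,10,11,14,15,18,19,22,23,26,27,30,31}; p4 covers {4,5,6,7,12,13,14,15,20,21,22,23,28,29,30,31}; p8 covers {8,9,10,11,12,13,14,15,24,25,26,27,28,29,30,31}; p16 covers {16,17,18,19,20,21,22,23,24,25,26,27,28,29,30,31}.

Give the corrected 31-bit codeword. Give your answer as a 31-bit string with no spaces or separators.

1001101000001010000011000010100

s1 (pos 1,3,5,7,9,11,13,15,17,19,21,23,25,27,29,31): 1⊕0⊕1⊕0⊕0⊕0⊕1⊕1⊕0⊕0⊕1⊕0⊕0⊕1⊕1⊕0 = 1
s2 (pos 2,3,6,7,10,11,14,15,18,19,22,23,26,27,30,31): 0⊕0⊕0⊕0⊕0⊕0⊕0⊕1⊕0⊕0⊕1⊕0⊕0⊕1⊕0⊕0 = 1
s4 (pos 4,5,6,7,12,13,14,15,20,21,22,23,28,29,30,31): 1⊕1⊕0⊕0⊕0⊕1⊕0⊕1⊕0⊕1⊕1⊕0⊕0⊕1⊕0⊕0 = 1
s8 (pos 8,9,10,11,12,13,14,15,24,25,26,27,28,29,30,31): 0⊕0⊕0⊕0⊕0⊕1⊕0⊕1⊕0⊕0⊕0⊕1⊕0⊕1⊕0⊕0 = 0
s16 (pos 16,17,18,19,20,21,22,23,24,25,26,27,28,29,30,31): 0⊕0⊕0⊕0⊕0⊕1⊕1⊕0⊕0⊕0⊕0⊕1⊕0⊕1⊕0⊕0 = 0
Syndrome s16…s1 = 00111 → error at position 7.
Flip position 7: 1001100000001010000011000010100 → 1001101000001010000011000010100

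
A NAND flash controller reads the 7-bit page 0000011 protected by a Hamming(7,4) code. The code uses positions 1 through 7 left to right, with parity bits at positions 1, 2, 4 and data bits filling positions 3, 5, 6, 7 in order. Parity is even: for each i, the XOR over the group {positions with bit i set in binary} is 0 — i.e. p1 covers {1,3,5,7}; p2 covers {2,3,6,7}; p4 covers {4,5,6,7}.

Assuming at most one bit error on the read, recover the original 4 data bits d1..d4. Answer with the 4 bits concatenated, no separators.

s1 (pos 1,3,5,7): 0⊕0⊕0⊕1 = 1
s2 (pos 2,3,6,7): 0⊕0⊕1⊕1 = 0
s4 (pos 4,5,6,7): 0⊕0⊕1⊕1 = 0
Syndrome s4…s1 = 001 → error at position 1.
Flip position 1: 0000011 → 1000011
Read data bits from positions 3,5,6,7: 0011

0011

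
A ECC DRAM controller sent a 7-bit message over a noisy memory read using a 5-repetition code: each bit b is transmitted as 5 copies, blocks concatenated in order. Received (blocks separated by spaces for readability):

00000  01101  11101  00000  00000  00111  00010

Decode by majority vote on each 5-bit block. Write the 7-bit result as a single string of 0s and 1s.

Block 1 (00000): 0 ones → 0
Block 2 (01101): 3 ones → 1
Block 3 (11101): 4 ones → 1
Block 4 (00000): 0 ones → 0
Block 5 (00000): 0 ones → 0
Block 6 (00111): 3 ones → 1
Block 7 (00010): 1 one → 0

0110010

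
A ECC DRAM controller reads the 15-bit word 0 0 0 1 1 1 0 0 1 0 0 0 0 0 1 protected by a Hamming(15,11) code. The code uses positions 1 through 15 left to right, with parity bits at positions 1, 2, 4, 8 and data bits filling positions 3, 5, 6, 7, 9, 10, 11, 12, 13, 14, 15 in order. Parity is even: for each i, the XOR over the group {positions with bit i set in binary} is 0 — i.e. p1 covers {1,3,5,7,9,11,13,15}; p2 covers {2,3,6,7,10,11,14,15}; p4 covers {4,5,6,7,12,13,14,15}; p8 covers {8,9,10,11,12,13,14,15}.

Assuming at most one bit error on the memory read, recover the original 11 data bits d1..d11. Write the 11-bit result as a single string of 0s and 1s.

01101000001

s1 (pos 1,3,5,7,9,11,13,15): 0⊕0⊕1⊕0⊕1⊕0⊕0⊕1 = 1
s2 (pos 2,3,6,7,10,11,14,15): 0⊕0⊕1⊕0⊕0⊕0⊕0⊕1 = 0
s4 (pos 4,5,6,7,12,13,14,15): 1⊕1⊕1⊕0⊕0⊕0⊕0⊕1 = 0
s8 (pos 8,9,10,11,12,13,14,15): 0⊕1⊕0⊕0⊕0⊕0⊕0⊕1 = 0
Syndrome s8…s1 = 0001 → error at position 1.
Flip position 1: 000111001000001 → 100111001000001
Read data bits from positions 3,5,6,7,9,10,11,12,13,14,15: 01101000001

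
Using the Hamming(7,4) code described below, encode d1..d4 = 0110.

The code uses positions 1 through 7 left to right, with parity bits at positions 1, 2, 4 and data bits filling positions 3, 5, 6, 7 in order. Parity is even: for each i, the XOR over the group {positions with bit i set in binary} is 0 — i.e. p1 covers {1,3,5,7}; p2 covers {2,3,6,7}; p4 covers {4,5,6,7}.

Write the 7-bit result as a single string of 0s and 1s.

Place data at non-parity positions: p1 p2 0 p4 1 1 0
p1 (pos 1,3,5,7): XOR of data positions = 0⊕1⊕0 = 1
p2 (pos 2,3,6,7): XOR of data positions = 0⊕1⊕0 = 1
p4 (pos 4,5,6,7): XOR of data positions = 1⊕1⊕0 = 0
Codeword: 1100110

1100110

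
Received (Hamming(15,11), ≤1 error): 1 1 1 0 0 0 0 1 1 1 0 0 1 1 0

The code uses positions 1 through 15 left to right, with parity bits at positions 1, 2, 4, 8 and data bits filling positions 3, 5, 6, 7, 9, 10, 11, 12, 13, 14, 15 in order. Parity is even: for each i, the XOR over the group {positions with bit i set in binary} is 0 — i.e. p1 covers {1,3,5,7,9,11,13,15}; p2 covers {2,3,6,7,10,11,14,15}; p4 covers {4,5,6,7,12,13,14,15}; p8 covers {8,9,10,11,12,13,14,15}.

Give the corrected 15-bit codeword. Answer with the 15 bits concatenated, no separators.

s1 (pos 1,3,5,7,9,11,13,15): 1⊕1⊕0⊕0⊕1⊕0⊕1⊕0 = 0
s2 (pos 2,3,6,7,10,11,14,15): 1⊕1⊕0⊕0⊕1⊕0⊕1⊕0 = 0
s4 (pos 4,5,6,7,12,13,14,15): 0⊕0⊕0⊕0⊕0⊕1⊕1⊕0 = 0
s8 (pos 8,9,10,11,12,13,14,15): 1⊕1⊕1⊕0⊕0⊕1⊕1⊕0 = 1
Syndrome s8…s1 = 1000 → error at position 8.
Flip position 8: 111000011100110 → 111000001100110

111000001100110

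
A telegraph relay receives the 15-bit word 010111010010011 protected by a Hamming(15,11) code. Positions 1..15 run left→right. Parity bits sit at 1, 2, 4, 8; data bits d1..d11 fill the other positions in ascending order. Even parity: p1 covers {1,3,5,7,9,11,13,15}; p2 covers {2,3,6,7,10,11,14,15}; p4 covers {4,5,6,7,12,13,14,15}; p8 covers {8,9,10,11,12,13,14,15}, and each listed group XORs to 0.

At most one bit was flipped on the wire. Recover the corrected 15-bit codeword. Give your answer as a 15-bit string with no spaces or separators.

010111110010011

s1 (pos 1,3,5,7,9,11,13,15): 0⊕0⊕1⊕0⊕0⊕1⊕0⊕1 = 1
s2 (pos 2,3,6,7,10,11,14,15): 1⊕0⊕1⊕0⊕0⊕1⊕1⊕1 = 1
s4 (pos 4,5,6,7,12,13,14,15): 1⊕1⊕1⊕0⊕0⊕0⊕1⊕1 = 1
s8 (pos 8,9,10,11,12,13,14,15): 1⊕0⊕0⊕1⊕0⊕0⊕1⊕1 = 0
Syndrome s8…s1 = 0111 → error at position 7.
Flip position 7: 010111010010011 → 010111110010011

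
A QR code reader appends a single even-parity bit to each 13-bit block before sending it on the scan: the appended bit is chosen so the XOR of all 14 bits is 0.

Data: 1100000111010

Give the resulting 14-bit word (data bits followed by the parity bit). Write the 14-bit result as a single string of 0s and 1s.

11000001110100

XOR of the 13 data bits: 1⊕1⊕0⊕0⊕0⊕0⊕0⊕1⊕1⊕1⊕0⊕1⊕0 = 0
Parity bit = 0 (so all 14 bits XOR to 0).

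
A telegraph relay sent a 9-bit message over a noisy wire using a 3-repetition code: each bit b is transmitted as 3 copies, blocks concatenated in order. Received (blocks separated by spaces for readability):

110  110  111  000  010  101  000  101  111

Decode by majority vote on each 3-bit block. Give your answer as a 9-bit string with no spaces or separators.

Block 1 (110): 2 ones → 1
Block 2 (110): 2 ones → 1
Block 3 (111): 3 ones → 1
Block 4 (000): 0 ones → 0
Block 5 (010): 1 one → 0
Block 6 (101): 2 ones → 1
Block 7 (000): 0 ones → 0
Block 8 (101): 2 ones → 1
Block 9 (111): 3 ones → 1

111001011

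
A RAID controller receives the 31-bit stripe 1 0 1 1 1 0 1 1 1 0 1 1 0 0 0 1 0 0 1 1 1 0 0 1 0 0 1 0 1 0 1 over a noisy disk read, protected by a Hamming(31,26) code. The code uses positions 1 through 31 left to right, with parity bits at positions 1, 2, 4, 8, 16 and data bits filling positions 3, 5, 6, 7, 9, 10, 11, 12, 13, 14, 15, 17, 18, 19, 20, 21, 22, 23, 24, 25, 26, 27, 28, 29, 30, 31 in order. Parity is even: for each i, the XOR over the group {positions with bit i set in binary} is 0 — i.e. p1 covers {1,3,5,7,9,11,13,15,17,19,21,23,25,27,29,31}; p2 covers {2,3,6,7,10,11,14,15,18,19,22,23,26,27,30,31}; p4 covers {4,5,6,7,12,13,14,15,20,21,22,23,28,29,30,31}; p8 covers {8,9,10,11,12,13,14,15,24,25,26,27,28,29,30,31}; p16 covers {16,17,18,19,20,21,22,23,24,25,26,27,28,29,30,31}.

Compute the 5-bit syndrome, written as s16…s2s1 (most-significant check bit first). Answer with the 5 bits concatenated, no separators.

00001

s1 (pos 1,3,5,7,9,11,13,15,17,19,21,23,25,27,29,31): 1⊕1⊕1⊕1⊕1⊕1⊕0⊕0⊕0⊕1⊕1⊕0⊕0⊕1⊕1⊕1 = 1
s2 (pos 2,3,6,7,10,11,14,15,18,19,22,23,26,27,30,31): 0⊕1⊕0⊕1⊕0⊕1⊕0⊕0⊕0⊕1⊕0⊕0⊕0⊕1⊕0⊕1 = 0
s4 (pos 4,5,6,7,12,13,14,15,20,21,22,23,28,29,30,31): 1⊕1⊕0⊕1⊕1⊕0⊕0⊕0⊕1⊕1⊕0⊕0⊕0⊕1⊕0⊕1 = 0
s8 (pos 8,9,10,11,12,13,14,15,24,25,26,27,28,29,30,31): 1⊕1⊕0⊕1⊕1⊕0⊕0⊕0⊕1⊕0⊕0⊕1⊕0⊕1⊕0⊕1 = 0
s16 (pos 16,17,18,19,20,21,22,23,24,25,26,27,28,29,30,31): 1⊕0⊕0⊕1⊕1⊕1⊕0⊕0⊕1⊕0⊕0⊕1⊕0⊕1⊕0⊕1 = 0
Syndrome s16…s1 = 00001 → error at position 1.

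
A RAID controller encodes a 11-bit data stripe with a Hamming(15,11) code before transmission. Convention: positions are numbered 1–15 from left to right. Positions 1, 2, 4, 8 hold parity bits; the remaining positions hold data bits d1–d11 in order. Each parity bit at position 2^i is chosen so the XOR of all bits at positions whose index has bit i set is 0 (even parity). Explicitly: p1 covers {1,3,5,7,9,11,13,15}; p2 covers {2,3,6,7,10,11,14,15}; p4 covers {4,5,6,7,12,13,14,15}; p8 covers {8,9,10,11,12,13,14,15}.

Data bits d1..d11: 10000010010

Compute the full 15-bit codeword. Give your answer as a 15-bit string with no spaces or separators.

Place data at non-parity positions: p1 p2 1 p4 0 0 0 p8 0 0 1 0 0 1 0
p1 (pos 1,3,5,7,9,11,13,15): XOR of data positions = 1⊕0⊕0⊕0⊕1⊕0⊕0 = 0
p2 (pos 2,3,6,7,10,11,14,15): XOR of data positions = 1⊕0⊕0⊕0⊕1⊕1⊕0 = 1
p4 (pos 4,5,6,7,12,13,14,15): XOR of data positions = 0⊕0⊕0⊕0⊕0⊕1⊕0 = 1
p8 (pos 8,9,10,11,12,13,14,15): XOR of data positions = 0⊕0⊕1⊕0⊕0⊕1⊕0 = 0
Codeword: 011100000010010

011100000010010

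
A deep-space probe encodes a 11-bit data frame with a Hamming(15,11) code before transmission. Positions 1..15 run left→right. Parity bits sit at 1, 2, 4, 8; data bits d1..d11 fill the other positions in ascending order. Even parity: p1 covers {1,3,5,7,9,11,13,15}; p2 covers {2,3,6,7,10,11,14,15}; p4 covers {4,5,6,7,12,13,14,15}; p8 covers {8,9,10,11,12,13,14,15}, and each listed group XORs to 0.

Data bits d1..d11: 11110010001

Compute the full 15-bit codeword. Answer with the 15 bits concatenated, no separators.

111011100010001

Place data at non-parity positions: p1 p2 1 p4 1 1 1 p8 0 0 1 0 0 0 1
p1 (pos 1,3,5,7,9,11,13,15): XOR of data positions = 1⊕1⊕1⊕0⊕1⊕0⊕1 = 1
p2 (pos 2,3,6,7,10,11,14,15): XOR of data positions = 1⊕1⊕1⊕0⊕1⊕0⊕1 = 1
p4 (pos 4,5,6,7,12,13,14,15): XOR of data positions = 1⊕1⊕1⊕0⊕0⊕0⊕1 = 0
p8 (pos 8,9,10,11,12,13,14,15): XOR of data positions = 0⊕0⊕1⊕0⊕0⊕0⊕1 = 0
Codeword: 111011100010001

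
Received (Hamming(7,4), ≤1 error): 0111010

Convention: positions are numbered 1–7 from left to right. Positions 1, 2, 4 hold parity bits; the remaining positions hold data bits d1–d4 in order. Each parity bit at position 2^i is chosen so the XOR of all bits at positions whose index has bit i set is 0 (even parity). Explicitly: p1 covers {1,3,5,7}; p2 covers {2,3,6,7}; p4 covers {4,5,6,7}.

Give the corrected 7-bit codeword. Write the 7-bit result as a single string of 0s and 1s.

s1 (pos 1,3,5,7): 0⊕1⊕0⊕0 = 1
s2 (pos 2,3,6,7): 1⊕1⊕1⊕0 = 1
s4 (pos 4,5,6,7): 1⊕0⊕1⊕0 = 0
Syndrome s4…s1 = 011 → error at position 3.
Flip position 3: 0111010 → 0101010

0101010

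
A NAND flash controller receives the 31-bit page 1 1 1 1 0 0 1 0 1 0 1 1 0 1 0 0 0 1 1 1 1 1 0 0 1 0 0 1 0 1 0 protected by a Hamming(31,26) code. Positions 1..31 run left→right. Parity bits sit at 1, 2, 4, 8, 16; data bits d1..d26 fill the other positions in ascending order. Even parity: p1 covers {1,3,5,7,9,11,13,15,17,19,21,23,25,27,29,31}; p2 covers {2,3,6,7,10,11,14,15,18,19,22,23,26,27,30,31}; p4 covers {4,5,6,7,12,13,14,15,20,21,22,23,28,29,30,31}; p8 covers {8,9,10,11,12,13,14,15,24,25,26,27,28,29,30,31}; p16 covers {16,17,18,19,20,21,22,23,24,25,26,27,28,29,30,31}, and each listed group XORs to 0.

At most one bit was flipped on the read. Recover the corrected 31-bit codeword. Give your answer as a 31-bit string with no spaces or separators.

1111001010110000011111001001010

s1 (pos 1,3,5,7,9,11,13,15,17,19,21,23,25,27,29,31): 1⊕1⊕0⊕1⊕1⊕1⊕0⊕0⊕0⊕1⊕1⊕0⊕1⊕0⊕0⊕0 = 0
s2 (pos 2,3,6,7,10,11,14,15,18,19,22,23,26,27,30,31): 1⊕1⊕0⊕1⊕0⊕1⊕1⊕0⊕1⊕1⊕1⊕0⊕0⊕0⊕1⊕0 = 1
s4 (pos 4,5,6,7,12,13,14,15,20,21,22,23,28,29,30,31): 1⊕0⊕0⊕1⊕1⊕0⊕1⊕0⊕1⊕1⊕1⊕0⊕1⊕0⊕1⊕0 = 1
s8 (pos 8,9,10,11,12,13,14,15,24,25,26,27,28,29,30,31): 0⊕1⊕0⊕1⊕1⊕0⊕1⊕0⊕0⊕1⊕0⊕0⊕1⊕0⊕1⊕0 = 1
s16 (pos 16,17,18,19,20,21,22,23,24,25,26,27,28,29,30,31): 0⊕0⊕1⊕1⊕1⊕1⊕1⊕0⊕0⊕1⊕0⊕0⊕1⊕0⊕1⊕0 = 0
Syndrome s16…s1 = 01110 → error at position 14.
Flip position 14: 1111001010110100011111001001010 → 1111001010110000011111001001010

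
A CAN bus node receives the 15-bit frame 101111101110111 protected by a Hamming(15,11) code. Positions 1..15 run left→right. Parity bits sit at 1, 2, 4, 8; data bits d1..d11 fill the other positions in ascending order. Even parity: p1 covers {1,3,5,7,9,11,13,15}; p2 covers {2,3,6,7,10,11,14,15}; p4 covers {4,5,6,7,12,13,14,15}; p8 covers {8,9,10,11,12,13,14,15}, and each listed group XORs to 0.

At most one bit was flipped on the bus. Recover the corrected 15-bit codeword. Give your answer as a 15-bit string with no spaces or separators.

s1 (pos 1,3,5,7,9,11,13,15): 1⊕1⊕1⊕1⊕1⊕1⊕1⊕1 = 0
s2 (pos 2,3,6,7,10,11,14,15): 0⊕1⊕1⊕1⊕1⊕1⊕1⊕1 = 1
s4 (pos 4,5,6,7,12,13,14,15): 1⊕1⊕1⊕1⊕0⊕1⊕1⊕1 = 1
s8 (pos 8,9,10,11,12,13,14,15): 0⊕1⊕1⊕1⊕0⊕1⊕1⊕1 = 0
Syndrome s8…s1 = 0110 → error at position 6.
Flip position 6: 101111101110111 → 101110101110111

101110101110111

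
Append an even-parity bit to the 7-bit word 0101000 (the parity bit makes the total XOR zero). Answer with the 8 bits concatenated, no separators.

XOR of the 7 data bits: 0⊕1⊕0⊕1⊕0⊕0⊕0 = 0
Parity bit = 0 (so all 8 bits XOR to 0).

01010000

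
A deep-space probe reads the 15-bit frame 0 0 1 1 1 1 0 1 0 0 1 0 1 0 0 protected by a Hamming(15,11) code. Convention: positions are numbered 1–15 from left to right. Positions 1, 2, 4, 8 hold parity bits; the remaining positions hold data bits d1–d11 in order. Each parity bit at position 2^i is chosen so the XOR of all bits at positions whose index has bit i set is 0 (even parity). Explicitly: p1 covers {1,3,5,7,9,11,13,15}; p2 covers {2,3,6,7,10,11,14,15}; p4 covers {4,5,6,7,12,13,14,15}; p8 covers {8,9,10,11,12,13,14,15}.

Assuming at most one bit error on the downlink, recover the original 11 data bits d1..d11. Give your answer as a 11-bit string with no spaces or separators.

s1 (pos 1,3,5,7,9,11,13,15): 0⊕1⊕1⊕0⊕0⊕1⊕1⊕0 = 0
s2 (pos 2,3,6,7,10,11,14,15): 0⊕1⊕1⊕0⊕0⊕1⊕0⊕0 = 1
s4 (pos 4,5,6,7,12,13,14,15): 1⊕1⊕1⊕0⊕0⊕1⊕0⊕0 = 0
s8 (pos 8,9,10,11,12,13,14,15): 1⊕0⊕0⊕1⊕0⊕1⊕0⊕0 = 1
Syndrome s8…s1 = 1010 → error at position 10.
Flip position 10: 001111010010100 → 001111010110100
Read data bits from positions 3,5,6,7,9,10,11,12,13,14,15: 11100110100

11100110100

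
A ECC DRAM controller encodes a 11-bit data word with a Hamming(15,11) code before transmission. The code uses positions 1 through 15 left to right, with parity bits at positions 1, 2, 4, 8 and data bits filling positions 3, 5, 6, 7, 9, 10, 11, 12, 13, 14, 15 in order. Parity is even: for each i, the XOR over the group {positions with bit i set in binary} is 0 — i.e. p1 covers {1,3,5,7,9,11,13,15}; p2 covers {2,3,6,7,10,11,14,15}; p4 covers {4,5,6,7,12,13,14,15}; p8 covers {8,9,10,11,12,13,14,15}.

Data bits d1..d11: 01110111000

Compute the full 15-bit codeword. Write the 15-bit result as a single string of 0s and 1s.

Place data at non-parity positions: p1 p2 0 p4 1 1 1 p8 0 1 1 1 0 0 0
p1 (pos 1,3,5,7,9,11,13,15): XOR of data positions = 0⊕1⊕1⊕0⊕1⊕0⊕0 = 1
p2 (pos 2,3,6,7,10,11,14,15): XOR of data positions = 0⊕1⊕1⊕1⊕1⊕0⊕0 = 0
p4 (pos 4,5,6,7,12,13,14,15): XOR of data positions = 1⊕1⊕1⊕1⊕0⊕0⊕0 = 0
p8 (pos 8,9,10,11,12,13,14,15): XOR of data positions = 0⊕1⊕1⊕1⊕0⊕0⊕0 = 1
Codeword: 100011110111000

100011110111000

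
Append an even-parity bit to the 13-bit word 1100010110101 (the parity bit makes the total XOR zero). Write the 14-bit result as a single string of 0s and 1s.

11000101101011

XOR of the 13 data bits: 1⊕1⊕0⊕0⊕0⊕1⊕0⊕1⊕1⊕0⊕1⊕0⊕1 = 1
Parity bit = 1 (so all 14 bits XOR to 0).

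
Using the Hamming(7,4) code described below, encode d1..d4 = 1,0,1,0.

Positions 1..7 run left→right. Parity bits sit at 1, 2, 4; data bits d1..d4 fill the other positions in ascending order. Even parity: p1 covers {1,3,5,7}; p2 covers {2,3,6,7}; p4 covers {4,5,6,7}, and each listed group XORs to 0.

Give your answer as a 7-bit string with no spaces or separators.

1011010

Place data at non-parity positions: p1 p2 1 p4 0 1 0
p1 (pos 1,3,5,7): XOR of data positions = 1⊕0⊕0 = 1
p2 (pos 2,3,6,7): XOR of data positions = 1⊕1⊕0 = 0
p4 (pos 4,5,6,7): XOR of data positions = 0⊕1⊕0 = 1
Codeword: 1011010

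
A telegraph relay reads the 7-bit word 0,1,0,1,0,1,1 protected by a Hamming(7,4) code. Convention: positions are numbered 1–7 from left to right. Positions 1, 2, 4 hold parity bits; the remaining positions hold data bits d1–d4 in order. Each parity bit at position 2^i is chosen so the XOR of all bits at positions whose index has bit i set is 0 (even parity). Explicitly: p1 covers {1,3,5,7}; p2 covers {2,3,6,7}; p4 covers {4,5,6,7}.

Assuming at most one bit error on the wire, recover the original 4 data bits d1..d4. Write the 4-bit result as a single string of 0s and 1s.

0010

s1 (pos 1,3,5,7): 0⊕0⊕0⊕1 = 1
s2 (pos 2,3,6,7): 1⊕0⊕1⊕1 = 1
s4 (pos 4,5,6,7): 1⊕0⊕1⊕1 = 1
Syndrome s4…s1 = 111 → error at position 7.
Flip position 7: 0101011 → 0101010
Read data bits from positions 3,5,6,7: 0010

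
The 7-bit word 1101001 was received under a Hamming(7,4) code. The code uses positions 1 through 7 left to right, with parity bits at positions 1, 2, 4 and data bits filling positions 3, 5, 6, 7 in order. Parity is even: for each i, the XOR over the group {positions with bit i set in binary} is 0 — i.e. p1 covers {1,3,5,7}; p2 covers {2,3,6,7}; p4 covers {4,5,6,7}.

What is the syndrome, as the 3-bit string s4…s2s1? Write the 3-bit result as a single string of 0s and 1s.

s1 (pos 1,3,5,7): 1⊕0⊕0⊕1 = 0
s2 (pos 2,3,6,7): 1⊕0⊕0⊕1 = 0
s4 (pos 4,5,6,7): 1⊕0⊕0⊕1 = 0
Syndrome s4…s1 = 000 → no error.

000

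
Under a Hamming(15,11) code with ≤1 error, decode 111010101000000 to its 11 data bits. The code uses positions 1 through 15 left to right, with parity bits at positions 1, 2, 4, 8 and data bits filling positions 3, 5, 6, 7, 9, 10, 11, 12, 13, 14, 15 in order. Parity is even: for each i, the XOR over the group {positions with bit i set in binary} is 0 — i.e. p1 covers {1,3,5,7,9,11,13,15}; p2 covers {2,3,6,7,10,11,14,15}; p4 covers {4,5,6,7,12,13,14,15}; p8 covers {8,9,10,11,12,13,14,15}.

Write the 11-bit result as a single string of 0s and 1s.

11011010000

s1 (pos 1,3,5,7,9,11,13,15): 1⊕1⊕1⊕1⊕1⊕0⊕0⊕0 = 1
s2 (pos 2,3,6,7,10,11,14,15): 1⊕1⊕0⊕1⊕0⊕0⊕0⊕0 = 1
s4 (pos 4,5,6,7,12,13,14,15): 0⊕1⊕0⊕1⊕0⊕0⊕0⊕0 = 0
s8 (pos 8,9,10,11,12,13,14,15): 0⊕1⊕0⊕0⊕0⊕0⊕0⊕0 = 1
Syndrome s8…s1 = 1011 → error at position 11.
Flip position 11: 111010101000000 → 111010101010000
Read data bits from positions 3,5,6,7,9,10,11,12,13,14,15: 11011010000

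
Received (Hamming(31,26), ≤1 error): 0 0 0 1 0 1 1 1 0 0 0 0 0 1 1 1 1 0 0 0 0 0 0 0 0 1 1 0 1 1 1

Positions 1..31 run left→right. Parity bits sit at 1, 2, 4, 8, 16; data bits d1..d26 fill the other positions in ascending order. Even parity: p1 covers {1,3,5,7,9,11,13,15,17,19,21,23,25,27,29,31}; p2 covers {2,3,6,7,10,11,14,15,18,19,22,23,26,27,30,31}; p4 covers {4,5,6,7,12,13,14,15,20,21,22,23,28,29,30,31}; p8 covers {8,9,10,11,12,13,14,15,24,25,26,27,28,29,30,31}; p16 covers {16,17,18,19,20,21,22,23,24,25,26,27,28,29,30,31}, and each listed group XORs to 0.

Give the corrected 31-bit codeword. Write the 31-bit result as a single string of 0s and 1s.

s1 (pos 1,3,5,7,9,11,13,15,17,19,21,23,25,27,29,31): 0⊕0⊕0⊕1⊕0⊕0⊕0⊕1⊕1⊕0⊕0⊕0⊕0⊕1⊕1⊕1 = 0
s2 (pos 2,3,6,7,10,11,14,15,18,19,22,23,26,27,30,31): 0⊕0⊕1⊕1⊕0⊕0⊕1⊕1⊕0⊕0⊕0⊕0⊕1⊕1⊕1⊕1 = 0
s4 (pos 4,5,6,7,12,13,14,15,20,21,22,23,28,29,30,31): 1⊕0⊕1⊕1⊕0⊕0⊕1⊕1⊕0⊕0⊕0⊕0⊕0⊕1⊕1⊕1 = 0
s8 (pos 8,9,10,11,12,13,14,15,24,25,26,27,28,29,30,31): 1⊕0⊕0⊕0⊕0⊕0⊕1⊕1⊕0⊕0⊕1⊕1⊕0⊕1⊕1⊕1 = 0
s16 (pos 16,17,18,19,20,21,22,23,24,25,26,27,28,29,30,31): 1⊕1⊕0⊕0⊕0⊕0⊕0⊕0⊕0⊕0⊕1⊕1⊕0⊕1⊕1⊕1 = 1
Syndrome s16…s1 = 10000 → error at position 16.
Flip position 16: 0001011100000111100000000110111 → 0001011100000110100000000110111

0001011100000110100000000110111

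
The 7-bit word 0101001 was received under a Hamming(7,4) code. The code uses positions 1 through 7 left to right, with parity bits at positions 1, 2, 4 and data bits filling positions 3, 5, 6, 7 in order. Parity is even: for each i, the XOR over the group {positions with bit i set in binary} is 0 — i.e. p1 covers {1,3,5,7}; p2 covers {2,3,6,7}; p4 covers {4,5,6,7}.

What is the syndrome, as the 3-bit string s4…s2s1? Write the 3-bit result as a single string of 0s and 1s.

001

s1 (pos 1,3,5,7): 0⊕0⊕0⊕1 = 1
s2 (pos 2,3,6,7): 1⊕0⊕0⊕1 = 0
s4 (pos 4,5,6,7): 1⊕0⊕0⊕1 = 0
Syndrome s4…s1 = 001 → error at position 1.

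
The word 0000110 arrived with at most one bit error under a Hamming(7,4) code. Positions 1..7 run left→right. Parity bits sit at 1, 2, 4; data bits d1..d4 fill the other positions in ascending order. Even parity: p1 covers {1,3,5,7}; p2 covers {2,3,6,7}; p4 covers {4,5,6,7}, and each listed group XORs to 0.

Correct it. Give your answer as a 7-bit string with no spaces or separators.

0010110

s1 (pos 1,3,5,7): 0⊕0⊕1⊕0 = 1
s2 (pos 2,3,6,7): 0⊕0⊕1⊕0 = 1
s4 (pos 4,5,6,7): 0⊕1⊕1⊕0 = 0
Syndrome s4…s1 = 011 → error at position 3.
Flip position 3: 0000110 → 0010110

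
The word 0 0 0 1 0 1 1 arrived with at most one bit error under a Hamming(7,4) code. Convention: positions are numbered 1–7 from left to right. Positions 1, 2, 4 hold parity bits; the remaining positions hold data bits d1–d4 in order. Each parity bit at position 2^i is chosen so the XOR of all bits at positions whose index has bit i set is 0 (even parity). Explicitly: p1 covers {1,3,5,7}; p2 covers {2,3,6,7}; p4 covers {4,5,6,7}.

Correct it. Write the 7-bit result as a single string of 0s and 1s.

s1 (pos 1,3,5,7): 0⊕0⊕0⊕1 = 1
s2 (pos 2,3,6,7): 0⊕0⊕1⊕1 = 0
s4 (pos 4,5,6,7): 1⊕0⊕1⊕1 = 1
Syndrome s4…s1 = 101 → error at position 5.
Flip position 5: 0001011 → 0001111

0001111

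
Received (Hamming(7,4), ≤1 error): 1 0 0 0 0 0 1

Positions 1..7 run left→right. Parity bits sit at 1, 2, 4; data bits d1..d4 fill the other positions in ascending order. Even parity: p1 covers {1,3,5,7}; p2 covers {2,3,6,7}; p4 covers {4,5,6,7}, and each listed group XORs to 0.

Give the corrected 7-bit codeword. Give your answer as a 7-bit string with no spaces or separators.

1000011

s1 (pos 1,3,5,7): 1⊕0⊕0⊕1 = 0
s2 (pos 2,3,6,7): 0⊕0⊕0⊕1 = 1
s4 (pos 4,5,6,7): 0⊕0⊕0⊕1 = 1
Syndrome s4…s1 = 110 → error at position 6.
Flip position 6: 1000001 → 1000011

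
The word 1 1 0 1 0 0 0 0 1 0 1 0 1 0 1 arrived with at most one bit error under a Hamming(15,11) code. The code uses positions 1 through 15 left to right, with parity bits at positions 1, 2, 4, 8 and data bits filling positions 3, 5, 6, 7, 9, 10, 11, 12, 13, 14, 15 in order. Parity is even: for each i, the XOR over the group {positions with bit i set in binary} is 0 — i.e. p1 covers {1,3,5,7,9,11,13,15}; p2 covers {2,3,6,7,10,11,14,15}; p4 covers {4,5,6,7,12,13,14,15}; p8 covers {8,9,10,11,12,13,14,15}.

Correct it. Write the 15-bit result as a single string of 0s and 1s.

110100101010101

s1 (pos 1,3,5,7,9,11,13,15): 1⊕0⊕0⊕0⊕1⊕1⊕1⊕1 = 1
s2 (pos 2,3,6,7,10,11,14,15): 1⊕0⊕0⊕0⊕0⊕1⊕0⊕1 = 1
s4 (pos 4,5,6,7,12,13,14,15): 1⊕0⊕0⊕0⊕0⊕1⊕0⊕1 = 1
s8 (pos 8,9,10,11,12,13,14,15): 0⊕1⊕0⊕1⊕0⊕1⊕0⊕1 = 0
Syndrome s8…s1 = 0111 → error at position 7.
Flip position 7: 110100001010101 → 110100101010101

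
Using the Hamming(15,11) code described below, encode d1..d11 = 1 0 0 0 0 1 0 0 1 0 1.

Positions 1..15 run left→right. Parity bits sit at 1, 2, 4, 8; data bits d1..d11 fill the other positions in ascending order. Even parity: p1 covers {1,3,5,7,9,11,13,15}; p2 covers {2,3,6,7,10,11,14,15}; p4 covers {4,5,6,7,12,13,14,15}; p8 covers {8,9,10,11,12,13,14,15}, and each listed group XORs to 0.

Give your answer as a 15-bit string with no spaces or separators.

111000010100101

Place data at non-parity positions: p1 p2 1 p4 0 0 0 p8 0 1 0 0 1 0 1
p1 (pos 1,3,5,7,9,11,13,15): XOR of data positions = 1⊕0⊕0⊕0⊕0⊕1⊕1 = 1
p2 (pos 2,3,6,7,10,11,14,15): XOR of data positions = 1⊕0⊕0⊕1⊕0⊕0⊕1 = 1
p4 (pos 4,5,6,7,12,13,14,15): XOR of data positions = 0⊕0⊕0⊕0⊕1⊕0⊕1 = 0
p8 (pos 8,9,10,11,12,13,14,15): XOR of data positions = 0⊕1⊕0⊕0⊕1⊕0⊕1 = 1
Codeword: 111000010100101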